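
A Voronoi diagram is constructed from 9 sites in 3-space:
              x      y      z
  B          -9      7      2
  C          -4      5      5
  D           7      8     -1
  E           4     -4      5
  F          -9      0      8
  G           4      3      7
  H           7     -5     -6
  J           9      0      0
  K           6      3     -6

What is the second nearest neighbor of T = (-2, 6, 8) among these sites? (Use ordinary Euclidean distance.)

G

Compare squared distances (the ordering matches that of the actual distances):
|TB|² = 49 + 1 + 36 = 86
|TC|² = 4 + 1 + 9 = 14
|TD|² = 81 + 4 + 81 = 166
|TE|² = 36 + 100 + 9 = 145
|TF|² = 49 + 36 + 0 = 85
|TG|² = 36 + 9 + 1 = 46
|TH|² = 81 + 121 + 196 = 398
|TJ|² = 121 + 36 + 64 = 221
|TK|² = 64 + 9 + 196 = 269
Sorted ascending: C, G, F, … — the second-nearest is G.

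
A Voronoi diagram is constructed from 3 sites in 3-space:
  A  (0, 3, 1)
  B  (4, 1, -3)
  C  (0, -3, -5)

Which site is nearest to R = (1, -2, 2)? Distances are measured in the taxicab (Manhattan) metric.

A

d(R,A) = |1−0| + |-2−3| + |2−1| = 1 + 5 + 1 = 7
d(R,B) = |1−4| + |-2−1| + |2−(-3)| = 3 + 3 + 5 = 11
d(R,C) = |1−0| + |-2−(-3)| + |2−(-5)| = 1 + 1 + 7 = 9
Minimum is at A.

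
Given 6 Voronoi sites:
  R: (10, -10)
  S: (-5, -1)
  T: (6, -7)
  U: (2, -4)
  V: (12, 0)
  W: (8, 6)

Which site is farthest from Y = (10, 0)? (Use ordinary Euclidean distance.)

S

Since √ is increasing, it suffices to compare squared distances:
|YR|² = (10−10)² + (0−(-10))² = 0 + 100 = 100
|YS|² = (10−(-5))² + (0−(-1))² = 225 + 1 = 226
|YT|² = (10−6)² + (0−(-7))² = 16 + 49 = 65
|YU|² = (10−2)² + (0−(-4))² = 64 + 16 = 80
|YV|² = (10−12)² + (0−0)² = 4 + 0 = 4
|YW|² = (10−8)² + (0−6)² = 4 + 36 = 40
The largest is to S.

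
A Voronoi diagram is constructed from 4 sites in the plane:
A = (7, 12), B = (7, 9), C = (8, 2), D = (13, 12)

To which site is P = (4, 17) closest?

Since √ is increasing, it suffices to compare squared distances:
|PA|² = (4−7)² + (17−12)² = 9 + 25 = 34
|PB|² = (4−7)² + (17−9)² = 9 + 64 = 73
|PC|² = (4−8)² + (17−2)² = 16 + 225 = 241
|PD|² = (4−13)² + (17−12)² = 81 + 25 = 106
A is nearest.

A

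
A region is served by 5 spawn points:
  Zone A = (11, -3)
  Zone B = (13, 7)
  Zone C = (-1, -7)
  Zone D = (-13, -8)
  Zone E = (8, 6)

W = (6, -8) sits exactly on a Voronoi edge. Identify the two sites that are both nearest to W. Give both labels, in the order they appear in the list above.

Squared distances from W to each site:
d²(W, Zone A) = 25 + 25 = 50
d²(W, Zone B) = 49 + 225 = 274
d²(W, Zone C) = 49 + 1 = 50
d²(W, Zone D) = 361 + 0 = 361
d²(W, Zone E) = 4 + 196 = 200
W is equidistant from Zone A and Zone C (both at squared distance 50), and every other site is strictly farther — so W lies on the Zone A–Zone C Voronoi edge.

Zone A and Zone C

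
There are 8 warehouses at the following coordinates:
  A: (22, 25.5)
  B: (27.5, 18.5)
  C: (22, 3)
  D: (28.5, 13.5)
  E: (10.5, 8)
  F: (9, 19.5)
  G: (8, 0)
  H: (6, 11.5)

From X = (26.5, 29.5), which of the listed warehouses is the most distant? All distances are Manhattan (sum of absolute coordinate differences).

d(X,A) = 4.5 + 4 = 8.5
d(X,B) = 1 + 11 = 12
d(X,C) = 4.5 + 26.5 = 31
d(X,D) = 2 + 16 = 18
d(X,E) = 16 + 21.5 = 37.5
d(X,F) = 17.5 + 10 = 27.5
d(X,G) = 18.5 + 29.5 = 48
d(X,H) = 20.5 + 18 = 38.5
The largest is to G.

G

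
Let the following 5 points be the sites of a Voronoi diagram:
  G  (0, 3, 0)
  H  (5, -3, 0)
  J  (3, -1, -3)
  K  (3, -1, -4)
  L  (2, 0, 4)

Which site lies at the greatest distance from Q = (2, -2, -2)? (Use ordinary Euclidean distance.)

Since √ is increasing, it suffices to compare squared distances:
|QG|² = (2−0)² + (-2−3)² + (-2−0)² = 4 + 25 + 4 = 33
|QH|² = (2−5)² + (-2−(-3))² + (-2−0)² = 9 + 1 + 4 = 14
|QJ|² = (2−3)² + (-2−(-1))² + (-2−(-3))² = 1 + 1 + 1 = 3
|QK|² = (2−3)² + (-2−(-1))² + (-2−(-4))² = 1 + 1 + 4 = 6
|QL|² = (2−2)² + (-2−0)² + (-2−4)² = 0 + 4 + 36 = 40
The largest is to L.

L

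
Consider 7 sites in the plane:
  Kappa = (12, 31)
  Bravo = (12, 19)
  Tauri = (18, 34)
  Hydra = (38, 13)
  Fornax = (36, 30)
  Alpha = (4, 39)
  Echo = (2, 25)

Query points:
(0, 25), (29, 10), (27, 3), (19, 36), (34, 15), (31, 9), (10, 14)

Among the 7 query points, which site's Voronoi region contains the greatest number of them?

(0, 25) — d² to each: Kappa:180, Bravo:180, Tauri:405, Hydra:1588, Fornax:1321, Alpha:212, Echo:4 → nearest is Echo
(29, 10) — d² to each: Kappa:730, Bravo:370, Tauri:697, Hydra:90, Fornax:449, Alpha:1466, Echo:954 → nearest is Hydra
(27, 3) — d² to each: Kappa:1009, Bravo:481, Tauri:1042, Hydra:221, Fornax:810, Alpha:1825, Echo:1109 → nearest is Hydra
(19, 36) — d² to each: Kappa:74, Bravo:338, Tauri:5, Hydra:890, Fornax:325, Alpha:234, Echo:410 → nearest is Tauri
(34, 15) — d² to each: Kappa:740, Bravo:500, Tauri:617, Hydra:20, Fornax:229, Alpha:1476, Echo:1124 → nearest is Hydra
(31, 9) — d² to each: Kappa:845, Bravo:461, Tauri:794, Hydra:65, Fornax:466, Alpha:1629, Echo:1097 → nearest is Hydra
(10, 14) — d² to each: Kappa:293, Bravo:29, Tauri:464, Hydra:785, Fornax:932, Alpha:661, Echo:185 → nearest is Bravo
Tally — Bravo:1, Tauri:1, Hydra:4, Echo:1. Hydra captures the most (4).

Hydra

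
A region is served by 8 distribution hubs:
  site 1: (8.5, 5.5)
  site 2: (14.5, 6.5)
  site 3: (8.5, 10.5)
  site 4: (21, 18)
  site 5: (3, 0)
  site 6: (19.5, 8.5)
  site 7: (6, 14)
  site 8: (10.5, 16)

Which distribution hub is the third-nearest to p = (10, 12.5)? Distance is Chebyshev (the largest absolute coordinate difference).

d(p, site 1) = max(1.5, 7) = 7
d(p, site 2) = max(4.5, 6) = 6
d(p, site 3) = max(1.5, 2) = 2
d(p, site 4) = max(11, 5.5) = 11
d(p, site 5) = max(7, 12.5) = 12.5
d(p, site 6) = max(9.5, 4) = 9.5
d(p, site 7) = max(4, 1.5) = 4
d(p, site 8) = max(0.5, 3.5) = 3.5
Sorted ascending: site 3, site 8, site 7, site 2, … — the third-nearest is site 7.

site 7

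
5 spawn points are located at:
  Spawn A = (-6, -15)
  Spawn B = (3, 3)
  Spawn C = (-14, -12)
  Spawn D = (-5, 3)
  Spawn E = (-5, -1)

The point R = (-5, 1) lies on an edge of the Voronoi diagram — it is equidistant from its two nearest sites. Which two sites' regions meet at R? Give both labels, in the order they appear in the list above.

Spawn D and Spawn E

Squared distances from R to each site:
d²(R, Spawn A) = 1 + 256 = 257
d²(R, Spawn B) = 64 + 4 = 68
d²(R, Spawn C) = 81 + 169 = 250
d²(R, Spawn D) = 0 + 4 = 4
d²(R, Spawn E) = 0 + 4 = 4
R is equidistant from Spawn D and Spawn E (both at squared distance 4), and every other site is strictly farther — so R lies on the Spawn D–Spawn E Voronoi edge.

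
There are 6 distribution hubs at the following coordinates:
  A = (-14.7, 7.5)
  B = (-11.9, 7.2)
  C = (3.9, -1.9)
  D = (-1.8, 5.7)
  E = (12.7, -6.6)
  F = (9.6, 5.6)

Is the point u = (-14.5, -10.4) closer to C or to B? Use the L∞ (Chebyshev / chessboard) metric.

B

d(u,C) = max(18.4, 8.5) = 18.4
d(u,B) = max(2.6, 17.6) = 17.6
18.4 > 17.6, so B is closer.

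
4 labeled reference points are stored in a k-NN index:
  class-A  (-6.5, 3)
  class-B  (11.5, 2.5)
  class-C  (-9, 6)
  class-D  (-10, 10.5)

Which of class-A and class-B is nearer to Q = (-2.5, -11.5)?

class-A

Compare squared distances:
d²(Q, class-A) = (-2.5−(-6.5))² + (-11.5−3)² = 16 + 210.25 = 226.25
d²(Q, class-B) = (-2.5−11.5)² + (-11.5−2.5)² = 196 + 196 = 392
226.25 < 392, so class-A is closer.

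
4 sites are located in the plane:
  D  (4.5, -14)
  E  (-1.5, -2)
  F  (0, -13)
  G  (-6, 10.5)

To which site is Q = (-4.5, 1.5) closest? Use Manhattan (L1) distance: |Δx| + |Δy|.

E

d(Q,D) = |-4.5−4.5| + |1.5−(-14)| = 9 + 15.5 = 24.5
d(Q,E) = |-4.5−(-1.5)| + |1.5−(-2)| = 3 + 3.5 = 6.5
d(Q,F) = |-4.5−0| + |1.5−(-13)| = 4.5 + 14.5 = 19
d(Q,G) = |-4.5−(-6)| + |1.5−10.5| = 1.5 + 9 = 10.5
The smallest is to E, so Q lies in the Voronoi region of E.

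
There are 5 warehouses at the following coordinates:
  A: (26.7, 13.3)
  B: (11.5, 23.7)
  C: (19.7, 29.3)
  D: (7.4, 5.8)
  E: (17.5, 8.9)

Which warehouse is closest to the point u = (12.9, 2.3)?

D

Squared Euclidean distances:
|uA|² = (12.9−26.7)² + (2.3−13.3)² = 190.44 + 121 = 311.44
|uB|² = (12.9−11.5)² + (2.3−23.7)² = 1.96 + 457.96 = 459.92
|uC|² = (12.9−19.7)² + (2.3−29.3)² = 46.24 + 729 = 775.24
|uD|² = (12.9−7.4)² + (2.3−5.8)² = 30.25 + 12.25 = 42.5
|uE|² = (12.9−17.5)² + (2.3−8.9)² = 21.16 + 43.56 = 64.72
The smallest is to D, so u lies in the Voronoi region of D.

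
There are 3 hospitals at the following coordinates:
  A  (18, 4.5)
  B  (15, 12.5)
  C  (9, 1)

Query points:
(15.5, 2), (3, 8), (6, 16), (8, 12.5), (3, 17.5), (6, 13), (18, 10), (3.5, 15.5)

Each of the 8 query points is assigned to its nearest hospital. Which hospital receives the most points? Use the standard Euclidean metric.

(15.5, 2) — d² to each: A:12.5, B:110.5, C:43.25 → nearest is A
(3, 8) — d² to each: A:237.25, B:164.25, C:85 → nearest is C
(6, 16) — d² to each: A:276.25, B:93.25, C:234 → nearest is B
(8, 12.5) — d² to each: A:164, B:49, C:133.25 → nearest is B
(3, 17.5) — d² to each: A:394, B:169, C:308.25 → nearest is B
(6, 13) — d² to each: A:216.25, B:81.25, C:153 → nearest is B
(18, 10) — d² to each: A:30.25, B:15.25, C:162 → nearest is B
(3.5, 15.5) — d² to each: A:331.25, B:141.25, C:240.5 → nearest is B
Tally — A:1, B:6, C:1. B captures the most (6).

B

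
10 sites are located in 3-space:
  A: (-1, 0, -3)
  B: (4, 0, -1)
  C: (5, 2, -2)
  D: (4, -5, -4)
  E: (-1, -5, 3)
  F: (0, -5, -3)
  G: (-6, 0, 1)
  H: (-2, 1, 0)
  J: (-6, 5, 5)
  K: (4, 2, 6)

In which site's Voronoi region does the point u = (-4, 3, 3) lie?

J

Compare squared distances (the ordering matches that of the actual distances):
|uA|² = 9 + 9 + 36 = 54
|uB|² = 64 + 9 + 16 = 89
|uC|² = 81 + 1 + 25 = 107
|uD|² = 64 + 64 + 49 = 177
|uE|² = 9 + 64 + 0 = 73
|uF|² = 16 + 64 + 36 = 116
|uG|² = 4 + 9 + 4 = 17
|uH|² = 4 + 4 + 9 = 17
|uJ|² = 4 + 4 + 4 = 12
|uK|² = 64 + 1 + 9 = 74
J is nearest.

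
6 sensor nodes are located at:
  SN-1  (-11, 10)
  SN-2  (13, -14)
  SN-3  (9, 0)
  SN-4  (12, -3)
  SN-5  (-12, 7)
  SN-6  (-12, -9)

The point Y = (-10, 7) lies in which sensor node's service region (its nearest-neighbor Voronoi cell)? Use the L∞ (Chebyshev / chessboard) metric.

SN-5

d(Y, SN-1) = max(1, 3) = 3
d(Y, SN-2) = max(23, 21) = 23
d(Y, SN-3) = max(19, 7) = 19
d(Y, SN-4) = max(22, 10) = 22
d(Y, SN-5) = max(2, 0) = 2
d(Y, SN-6) = max(2, 16) = 16
SN-5 is nearest.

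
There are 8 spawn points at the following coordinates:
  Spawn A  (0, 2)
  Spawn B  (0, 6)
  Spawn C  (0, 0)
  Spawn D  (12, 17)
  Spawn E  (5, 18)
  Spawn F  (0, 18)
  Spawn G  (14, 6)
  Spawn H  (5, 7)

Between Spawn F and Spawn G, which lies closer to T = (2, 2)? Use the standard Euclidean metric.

Spawn G

Compare squared distances:
d²(T, Spawn F) = (2−0)² + (2−18)² = 4 + 256 = 260
d²(T, Spawn G) = (2−14)² + (2−6)² = 144 + 16 = 160
260 > 160, so Spawn G is closer.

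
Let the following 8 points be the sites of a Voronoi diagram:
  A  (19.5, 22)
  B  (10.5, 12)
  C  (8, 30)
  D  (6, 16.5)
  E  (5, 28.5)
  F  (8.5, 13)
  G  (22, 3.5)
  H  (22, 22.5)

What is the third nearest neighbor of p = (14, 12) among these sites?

Compare squared distances (the ordering matches that of the actual distances):
|pA|² = 30.25 + 100 = 130.25
|pB|² = 12.25 + 0 = 12.25
|pC|² = 36 + 324 = 360
|pD|² = 64 + 20.25 = 84.25
|pE|² = 81 + 272.25 = 353.25
|pF|² = 30.25 + 1 = 31.25
|pG|² = 64 + 72.25 = 136.25
|pH|² = 64 + 110.25 = 174.25
Sorted ascending: B, F, D, A, … — the third-nearest is D.

D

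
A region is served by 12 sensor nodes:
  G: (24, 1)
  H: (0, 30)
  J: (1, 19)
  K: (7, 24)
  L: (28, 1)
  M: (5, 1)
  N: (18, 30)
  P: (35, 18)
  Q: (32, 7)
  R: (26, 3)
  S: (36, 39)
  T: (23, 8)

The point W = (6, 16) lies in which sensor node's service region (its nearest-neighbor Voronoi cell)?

J

Compare squared distances (the ordering matches that of the actual distances):
|WG|² = (6−24)² + (16−1)² = 324 + 225 = 549
|WH|² = (6−0)² + (16−30)² = 36 + 196 = 232
|WJ|² = (6−1)² + (16−19)² = 25 + 9 = 34
|WK|² = (6−7)² + (16−24)² = 1 + 64 = 65
|WL|² = (6−28)² + (16−1)² = 484 + 225 = 709
|WM|² = (6−5)² + (16−1)² = 1 + 225 = 226
|WN|² = (6−18)² + (16−30)² = 144 + 196 = 340
|WP|² = (6−35)² + (16−18)² = 841 + 4 = 845
|WQ|² = (6−32)² + (16−7)² = 676 + 81 = 757
|WR|² = (6−26)² + (16−3)² = 400 + 169 = 569
|WS|² = (6−36)² + (16−39)² = 900 + 529 = 1429
|WT|² = (6−23)² + (16−8)² = 289 + 64 = 353
The smallest is to J, so W lies in the Voronoi region of J.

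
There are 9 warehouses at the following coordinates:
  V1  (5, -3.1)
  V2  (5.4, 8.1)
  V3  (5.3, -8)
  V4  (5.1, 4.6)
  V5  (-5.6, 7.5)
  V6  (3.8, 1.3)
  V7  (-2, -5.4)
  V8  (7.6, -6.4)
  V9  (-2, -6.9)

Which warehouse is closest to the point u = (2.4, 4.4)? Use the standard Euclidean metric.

V4

Compare squared distances (the ordering matches that of the actual distances):
|uV1|² = (2.4−5)² + (4.4−(-3.1))² = 6.76 + 56.25 = 63.01
|uV2|² = (2.4−5.4)² + (4.4−8.1)² = 9 + 13.69 = 22.69
|uV3|² = (2.4−5.3)² + (4.4−(-8))² = 8.41 + 153.76 = 162.17
|uV4|² = (2.4−5.1)² + (4.4−4.6)² = 7.29 + 0.04 = 7.33
|uV5|² = (2.4−(-5.6))² + (4.4−7.5)² = 64 + 9.61 = 73.61
|uV6|² = (2.4−3.8)² + (4.4−1.3)² = 1.96 + 9.61 = 11.57
|uV7|² = (2.4−(-2))² + (4.4−(-5.4))² = 19.36 + 96.04 = 115.4
|uV8|² = (2.4−7.6)² + (4.4−(-6.4))² = 27.04 + 116.64 = 143.68
|uV9|² = (2.4−(-2))² + (4.4−(-6.9))² = 19.36 + 127.69 = 147.05
The smallest is to V4, so u lies in the Voronoi region of V4.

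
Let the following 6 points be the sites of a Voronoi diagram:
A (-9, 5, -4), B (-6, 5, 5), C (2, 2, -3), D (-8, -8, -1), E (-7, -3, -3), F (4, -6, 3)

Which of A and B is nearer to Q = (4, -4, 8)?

B

Compare squared distances:
|QA|² = (4−(-9))² + (-4−5)² + (8−(-4))² = 169 + 81 + 144 = 394
|QB|² = (4−(-6))² + (-4−5)² + (8−5)² = 100 + 81 + 9 = 190
394 > 190, so B is closer.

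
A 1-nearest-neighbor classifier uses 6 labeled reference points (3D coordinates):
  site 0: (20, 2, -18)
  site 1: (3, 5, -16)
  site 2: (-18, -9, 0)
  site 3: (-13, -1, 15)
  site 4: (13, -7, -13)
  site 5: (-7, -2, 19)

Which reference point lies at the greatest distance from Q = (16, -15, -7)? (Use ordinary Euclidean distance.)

site 3

Compare squared distances (the ordering matches that of the actual distances):
d²(Q, site 0) = (16−20)² + (-15−2)² + (-7−(-18))² = 16 + 289 + 121 = 426
d²(Q, site 1) = (16−3)² + (-15−5)² + (-7−(-16))² = 169 + 400 + 81 = 650
d²(Q, site 2) = (16−(-18))² + (-15−(-9))² + (-7−0)² = 1156 + 36 + 49 = 1241
d²(Q, site 3) = (16−(-13))² + (-15−(-1))² + (-7−15)² = 841 + 196 + 484 = 1521
d²(Q, site 4) = (16−13)² + (-15−(-7))² + (-7−(-13))² = 9 + 64 + 36 = 109
d²(Q, site 5) = (16−(-7))² + (-15−(-2))² + (-7−19)² = 529 + 169 + 676 = 1374
The largest is to site 3.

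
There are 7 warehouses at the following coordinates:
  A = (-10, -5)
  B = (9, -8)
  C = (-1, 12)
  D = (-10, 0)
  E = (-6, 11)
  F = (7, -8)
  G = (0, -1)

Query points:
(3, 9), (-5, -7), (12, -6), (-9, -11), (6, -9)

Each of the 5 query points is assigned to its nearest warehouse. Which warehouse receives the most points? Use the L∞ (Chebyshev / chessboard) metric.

(3, 9) — d to each: A:14, B:17, C:4, D:13, E:9, F:17, G:10 → nearest is C
(-5, -7) — d to each: A:5, B:14, C:19, D:7, E:18, F:12, G:6 → nearest is A
(12, -6) — d to each: A:22, B:3, C:18, D:22, E:18, F:5, G:12 → nearest is B
(-9, -11) — d to each: A:6, B:18, C:23, D:11, E:22, F:16, G:10 → nearest is A
(6, -9) — d to each: A:16, B:3, C:21, D:16, E:20, F:1, G:8 → nearest is F
Tally — A:2, B:1, C:1, F:1. A captures the most (2).

A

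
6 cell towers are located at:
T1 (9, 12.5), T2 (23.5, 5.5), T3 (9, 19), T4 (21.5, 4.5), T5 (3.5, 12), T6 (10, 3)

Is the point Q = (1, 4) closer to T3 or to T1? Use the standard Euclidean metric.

Compare squared distances:
|QT3|² = (1−9)² + (4−19)² = 64 + 225 = 289
|QT1|² = (1−9)² + (4−12.5)² = 64 + 72.25 = 136.25
289 > 136.25, so T1 is closer.

T1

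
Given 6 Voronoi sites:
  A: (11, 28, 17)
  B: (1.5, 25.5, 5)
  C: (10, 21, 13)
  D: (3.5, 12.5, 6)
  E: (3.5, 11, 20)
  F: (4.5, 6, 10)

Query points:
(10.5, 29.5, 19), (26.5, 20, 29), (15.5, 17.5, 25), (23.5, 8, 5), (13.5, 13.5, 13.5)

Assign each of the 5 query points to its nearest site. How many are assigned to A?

(10.5, 29.5, 19) — d² to each: A:6.5, B:293, C:108.5, D:507, E:392.25, F:669.25 → nearest is A
(26.5, 20, 29) — d² to each: A:448.25, B:1231.25, C:529.25, D:1114.25, E:691, F:1041 → nearest is A
(15.5, 17.5, 25) — d² to each: A:194.5, B:660, C:186.5, D:530, E:211.25, F:478.25 → nearest is C
(23.5, 8, 5) — d² to each: A:700.25, B:790.25, C:415.25, D:421.25, E:634, F:390 → nearest is F
(13.5, 13.5, 13.5) — d² to each: A:228.75, B:360.25, C:68.75, D:157.25, E:148.5, F:149.5 → nearest is C
2 of the 5 points have A as nearest.

2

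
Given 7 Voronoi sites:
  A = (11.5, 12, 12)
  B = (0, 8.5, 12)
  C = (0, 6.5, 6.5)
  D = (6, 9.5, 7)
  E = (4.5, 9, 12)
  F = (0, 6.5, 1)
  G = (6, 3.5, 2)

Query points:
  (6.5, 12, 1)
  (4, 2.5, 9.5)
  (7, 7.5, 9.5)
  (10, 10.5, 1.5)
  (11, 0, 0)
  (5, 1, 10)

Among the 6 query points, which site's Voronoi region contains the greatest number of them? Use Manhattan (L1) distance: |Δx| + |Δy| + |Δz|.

(6.5, 12, 1) — d to each: A:16, B:21, C:17.5, D:9, E:16, F:12, G:10 → nearest is D
(4, 2.5, 9.5) — d to each: A:19.5, B:12.5, C:11, D:11.5, E:9.5, F:16.5, G:10.5 → nearest is E
(7, 7.5, 9.5) — d to each: A:11.5, B:10.5, C:11, D:5.5, E:6.5, F:16.5, G:12.5 → nearest is D
(10, 10.5, 1.5) — d to each: A:13.5, B:22.5, C:19, D:10.5, E:17.5, F:14.5, G:11.5 → nearest is D
(11, 0, 0) — d to each: A:24.5, B:31.5, C:24, D:21.5, E:27.5, F:18.5, G:10.5 → nearest is G
(5, 1, 10) — d to each: A:19.5, B:14.5, C:14, D:12.5, E:10.5, F:19.5, G:11.5 → nearest is E
Tally — D:3, E:2, G:1. D captures the most (3).

D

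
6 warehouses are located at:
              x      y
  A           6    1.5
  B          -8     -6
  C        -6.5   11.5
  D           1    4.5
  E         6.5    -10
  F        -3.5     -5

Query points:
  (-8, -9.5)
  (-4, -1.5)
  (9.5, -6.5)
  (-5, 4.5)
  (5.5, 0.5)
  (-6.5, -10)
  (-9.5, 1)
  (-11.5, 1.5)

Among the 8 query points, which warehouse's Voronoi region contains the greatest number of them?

B

(-8, -9.5) — d² to each: A:317, B:12.25, C:443.25, D:277, E:210.5, F:40.5 → nearest is B
(-4, -1.5) — d² to each: A:109, B:36.25, C:175.25, D:61, E:182.5, F:12.5 → nearest is F
(9.5, -6.5) — d² to each: A:76.25, B:306.5, C:580, D:193.25, E:21.25, F:171.25 → nearest is E
(-5, 4.5) — d² to each: A:130, B:119.25, C:51.25, D:36, E:342.5, F:92.5 → nearest is D
(5.5, 0.5) — d² to each: A:1.25, B:224.5, C:265, D:36.25, E:111.25, F:111.25 → nearest is A
(-6.5, -10) — d² to each: A:288.5, B:18.25, C:462.25, D:266.5, E:169, F:34 → nearest is B
(-9.5, 1) — d² to each: A:240.5, B:51.25, C:119.25, D:122.5, E:377, F:72 → nearest is B
(-11.5, 1.5) — d² to each: A:306.25, B:68.5, C:125, D:165.25, E:456.25, F:106.25 → nearest is B
Tally — A:1, B:4, D:1, E:1, F:1. B captures the most (4).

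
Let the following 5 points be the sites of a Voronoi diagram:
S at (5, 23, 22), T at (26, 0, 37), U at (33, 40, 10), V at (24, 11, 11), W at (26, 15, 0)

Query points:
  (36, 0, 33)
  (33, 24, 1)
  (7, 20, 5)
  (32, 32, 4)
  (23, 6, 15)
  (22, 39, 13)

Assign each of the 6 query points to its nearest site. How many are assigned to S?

1

(36, 0, 33) — d² to each: S:1611, T:116, U:2138, V:749, W:1414 → nearest is T
(33, 24, 1) — d² to each: S:1226, T:1921, U:337, V:350, W:131 → nearest is W
(7, 20, 5) — d² to each: S:302, T:1785, U:1101, V:406, W:411 → nearest is S
(32, 32, 4) — d² to each: S:1134, T:2149, U:101, V:554, W:341 → nearest is U
(23, 6, 15) — d² to each: S:662, T:529, U:1281, V:42, W:315 → nearest is V
(22, 39, 13) — d² to each: S:626, T:2113, U:131, V:792, W:761 → nearest is U
1 of the 6 points has S as nearest.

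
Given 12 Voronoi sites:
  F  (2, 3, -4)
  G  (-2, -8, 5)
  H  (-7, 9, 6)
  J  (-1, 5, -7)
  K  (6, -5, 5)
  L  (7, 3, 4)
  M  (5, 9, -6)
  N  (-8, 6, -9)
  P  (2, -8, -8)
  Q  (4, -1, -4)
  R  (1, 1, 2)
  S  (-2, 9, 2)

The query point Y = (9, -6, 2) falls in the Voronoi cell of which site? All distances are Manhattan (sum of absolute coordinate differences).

K

d(Y,F) = |9−2| + |-6−3| + |2−(-4)| = 7 + 9 + 6 = 22
d(Y,G) = |9−(-2)| + |-6−(-8)| + |2−5| = 11 + 2 + 3 = 16
d(Y,H) = |9−(-7)| + |-6−9| + |2−6| = 16 + 15 + 4 = 35
d(Y,J) = |9−(-1)| + |-6−5| + |2−(-7)| = 10 + 11 + 9 = 30
d(Y,K) = |9−6| + |-6−(-5)| + |2−5| = 3 + 1 + 3 = 7
d(Y,L) = |9−7| + |-6−3| + |2−4| = 2 + 9 + 2 = 13
d(Y,M) = |9−5| + |-6−9| + |2−(-6)| = 4 + 15 + 8 = 27
d(Y,N) = |9−(-8)| + |-6−6| + |2−(-9)| = 17 + 12 + 11 = 40
d(Y,P) = |9−2| + |-6−(-8)| + |2−(-8)| = 7 + 2 + 10 = 19
d(Y,Q) = |9−4| + |-6−(-1)| + |2−(-4)| = 5 + 5 + 6 = 16
d(Y,R) = |9−1| + |-6−1| + |2−2| = 8 + 7 + 0 = 15
d(Y,S) = |9−(-2)| + |-6−9| + |2−2| = 11 + 15 + 0 = 26
The smallest is to K, so Y lies in the Voronoi region of K.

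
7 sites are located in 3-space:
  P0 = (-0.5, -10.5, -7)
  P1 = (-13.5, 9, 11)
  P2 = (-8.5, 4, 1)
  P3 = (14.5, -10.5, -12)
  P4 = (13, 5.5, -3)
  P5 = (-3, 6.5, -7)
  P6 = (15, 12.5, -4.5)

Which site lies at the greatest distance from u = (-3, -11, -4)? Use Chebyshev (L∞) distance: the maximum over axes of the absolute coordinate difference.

d(u,P0) = max(2.5, 0.5, 3) = 3
d(u,P1) = max(10.5, 20, 15) = 20
d(u,P2) = max(5.5, 15, 5) = 15
d(u,P3) = max(17.5, 0.5, 8) = 17.5
d(u,P4) = max(16, 16.5, 1) = 16.5
d(u,P5) = max(0, 17.5, 3) = 17.5
d(u,P6) = max(18, 23.5, 0.5) = 23.5
The largest is to P6.

P6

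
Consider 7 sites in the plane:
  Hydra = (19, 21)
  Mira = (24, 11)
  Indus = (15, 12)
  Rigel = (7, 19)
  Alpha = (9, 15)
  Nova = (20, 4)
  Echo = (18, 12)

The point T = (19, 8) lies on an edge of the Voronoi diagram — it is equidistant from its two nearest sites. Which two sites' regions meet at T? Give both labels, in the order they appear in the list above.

Squared distances from T to each site:
d²(T, Hydra) = (19−19)² + (8−21)² = 0 + 169 = 169
d²(T, Mira) = (19−24)² + (8−11)² = 25 + 9 = 34
d²(T, Indus) = (19−15)² + (8−12)² = 16 + 16 = 32
d²(T, Rigel) = (19−7)² + (8−19)² = 144 + 121 = 265
d²(T, Alpha) = (19−9)² + (8−15)² = 100 + 49 = 149
d²(T, Nova) = (19−20)² + (8−4)² = 1 + 16 = 17
d²(T, Echo) = (19−18)² + (8−12)² = 1 + 16 = 17
T is equidistant from Nova and Echo (both at squared distance 17), and every other site is strictly farther — so T lies on the Nova–Echo Voronoi edge.

Nova and Echo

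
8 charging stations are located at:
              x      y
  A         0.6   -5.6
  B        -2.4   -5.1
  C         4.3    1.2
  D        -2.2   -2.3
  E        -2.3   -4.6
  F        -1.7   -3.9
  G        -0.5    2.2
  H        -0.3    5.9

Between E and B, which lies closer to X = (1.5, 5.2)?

E

Compare squared distances:
|XE|² = (1.5−(-2.3))² + (5.2−(-4.6))² = 14.44 + 96.04 = 110.48
|XB|² = (1.5−(-2.4))² + (5.2−(-5.1))² = 15.21 + 106.09 = 121.3
110.48 < 121.3, so E is closer.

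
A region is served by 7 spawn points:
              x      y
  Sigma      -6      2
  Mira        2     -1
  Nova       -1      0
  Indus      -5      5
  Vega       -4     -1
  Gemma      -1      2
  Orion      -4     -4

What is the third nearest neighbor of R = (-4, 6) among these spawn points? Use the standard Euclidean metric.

Gemma

Compare squared distances (the ordering matches that of the actual distances):
d²(R, Sigma) = 4 + 16 = 20
d²(R, Mira) = 36 + 49 = 85
d²(R, Nova) = 9 + 36 = 45
d²(R, Indus) = 1 + 1 = 2
d²(R, Vega) = 0 + 49 = 49
d²(R, Gemma) = 9 + 16 = 25
d²(R, Orion) = 0 + 100 = 100
Sorted ascending: Indus, Sigma, Gemma, Nova, … — the third-nearest is Gemma.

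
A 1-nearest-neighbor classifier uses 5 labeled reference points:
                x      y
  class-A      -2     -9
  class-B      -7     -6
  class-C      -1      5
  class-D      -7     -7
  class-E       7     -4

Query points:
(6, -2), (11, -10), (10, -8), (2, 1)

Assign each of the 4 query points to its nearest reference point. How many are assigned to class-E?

(6, -2) — d² to each: class-A:113, class-B:185, class-C:98, class-D:194, class-E:5 → nearest is class-E
(11, -10) — d² to each: class-A:170, class-B:340, class-C:369, class-D:333, class-E:52 → nearest is class-E
(10, -8) — d² to each: class-A:145, class-B:293, class-C:290, class-D:290, class-E:25 → nearest is class-E
(2, 1) — d² to each: class-A:116, class-B:130, class-C:25, class-D:145, class-E:50 → nearest is class-C
3 of the 4 points have class-E as nearest.

3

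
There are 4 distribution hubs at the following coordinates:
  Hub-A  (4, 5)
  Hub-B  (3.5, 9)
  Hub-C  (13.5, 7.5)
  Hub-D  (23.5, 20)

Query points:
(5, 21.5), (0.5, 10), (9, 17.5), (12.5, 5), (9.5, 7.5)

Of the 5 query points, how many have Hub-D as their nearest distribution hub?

0

(5, 21.5) — d² to each: Hub-A:273.25, Hub-B:158.5, Hub-C:268.25, Hub-D:344.5 → nearest is Hub-B
(0.5, 10) — d² to each: Hub-A:37.25, Hub-B:10, Hub-C:175.25, Hub-D:629 → nearest is Hub-B
(9, 17.5) — d² to each: Hub-A:181.25, Hub-B:102.5, Hub-C:120.25, Hub-D:216.5 → nearest is Hub-B
(12.5, 5) — d² to each: Hub-A:72.25, Hub-B:97, Hub-C:7.25, Hub-D:346 → nearest is Hub-C
(9.5, 7.5) — d² to each: Hub-A:36.5, Hub-B:38.25, Hub-C:16, Hub-D:352.25 → nearest is Hub-C
0 of the 5 points have Hub-D as nearest.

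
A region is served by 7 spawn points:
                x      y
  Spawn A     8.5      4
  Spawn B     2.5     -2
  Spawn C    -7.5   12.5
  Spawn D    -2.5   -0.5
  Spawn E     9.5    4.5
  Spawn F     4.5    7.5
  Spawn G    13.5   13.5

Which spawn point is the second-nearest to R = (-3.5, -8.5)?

Since √ is increasing, it suffices to compare squared distances:
d²(R, Spawn A) = (-3.5−8.5)² + (-8.5−4)² = 144 + 156.25 = 300.25
d²(R, Spawn B) = (-3.5−2.5)² + (-8.5−(-2))² = 36 + 42.25 = 78.25
d²(R, Spawn C) = (-3.5−(-7.5))² + (-8.5−12.5)² = 16 + 441 = 457
d²(R, Spawn D) = (-3.5−(-2.5))² + (-8.5−(-0.5))² = 1 + 64 = 65
d²(R, Spawn E) = (-3.5−9.5)² + (-8.5−4.5)² = 169 + 169 = 338
d²(R, Spawn F) = (-3.5−4.5)² + (-8.5−7.5)² = 64 + 256 = 320
d²(R, Spawn G) = (-3.5−13.5)² + (-8.5−13.5)² = 289 + 484 = 773
Sorted ascending: Spawn D, Spawn B, Spawn A, … — the second-nearest is Spawn B.

Spawn B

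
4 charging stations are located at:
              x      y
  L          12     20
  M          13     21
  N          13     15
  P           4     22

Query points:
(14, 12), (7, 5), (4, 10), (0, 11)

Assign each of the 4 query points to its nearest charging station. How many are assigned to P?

1

(14, 12) — d² to each: L:68, M:82, N:10, P:200 → nearest is N
(7, 5) — d² to each: L:250, M:292, N:136, P:298 → nearest is N
(4, 10) — d² to each: L:164, M:202, N:106, P:144 → nearest is N
(0, 11) — d² to each: L:225, M:269, N:185, P:137 → nearest is P
1 of the 4 points has P as nearest.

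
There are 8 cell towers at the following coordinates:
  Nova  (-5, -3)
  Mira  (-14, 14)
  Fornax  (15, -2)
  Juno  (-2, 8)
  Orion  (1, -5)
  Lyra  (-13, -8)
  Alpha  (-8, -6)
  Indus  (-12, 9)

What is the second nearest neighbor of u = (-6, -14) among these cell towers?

Compare squared distances (the ordering matches that of the actual distances):
d²(u, Nova) = 1 + 121 = 122
d²(u, Mira) = 64 + 784 = 848
d²(u, Fornax) = 441 + 144 = 585
d²(u, Juno) = 16 + 484 = 500
d²(u, Orion) = 49 + 81 = 130
d²(u, Lyra) = 49 + 36 = 85
d²(u, Alpha) = 4 + 64 = 68
d²(u, Indus) = 36 + 529 = 565
Sorted ascending: Alpha, Lyra, Nova, … — the second-nearest is Lyra.

Lyra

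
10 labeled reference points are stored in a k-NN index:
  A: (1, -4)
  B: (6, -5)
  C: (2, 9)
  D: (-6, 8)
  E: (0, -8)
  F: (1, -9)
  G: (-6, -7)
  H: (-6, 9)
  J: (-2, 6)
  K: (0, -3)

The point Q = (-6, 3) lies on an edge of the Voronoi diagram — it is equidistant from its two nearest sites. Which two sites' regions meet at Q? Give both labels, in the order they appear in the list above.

D and J

Squared distances from Q to each site:
|QA|² = (-6−1)² + (3−(-4))² = 49 + 49 = 98
|QB|² = (-6−6)² + (3−(-5))² = 144 + 64 = 208
|QC|² = (-6−2)² + (3−9)² = 64 + 36 = 100
|QD|² = (-6−(-6))² + (3−8)² = 0 + 25 = 25
|QE|² = (-6−0)² + (3−(-8))² = 36 + 121 = 157
|QF|² = (-6−1)² + (3−(-9))² = 49 + 144 = 193
|QG|² = (-6−(-6))² + (3−(-7))² = 0 + 100 = 100
|QH|² = (-6−(-6))² + (3−9)² = 0 + 36 = 36
|QJ|² = (-6−(-2))² + (3−6)² = 16 + 9 = 25
|QK|² = (-6−0)² + (3−(-3))² = 36 + 36 = 72
Q is equidistant from D and J (both at squared distance 25), and every other site is strictly farther — so Q lies on the D–J Voronoi edge.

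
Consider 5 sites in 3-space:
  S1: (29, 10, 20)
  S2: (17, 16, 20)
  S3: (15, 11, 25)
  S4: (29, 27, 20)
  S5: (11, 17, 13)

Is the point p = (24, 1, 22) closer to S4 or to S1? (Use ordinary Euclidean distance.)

S1

Compare squared distances:
|pS4|² = (24−29)² + (1−27)² + (22−20)² = 25 + 676 + 4 = 705
|pS1|² = (24−29)² + (1−10)² + (22−20)² = 25 + 81 + 4 = 110
705 > 110, so S1 is closer.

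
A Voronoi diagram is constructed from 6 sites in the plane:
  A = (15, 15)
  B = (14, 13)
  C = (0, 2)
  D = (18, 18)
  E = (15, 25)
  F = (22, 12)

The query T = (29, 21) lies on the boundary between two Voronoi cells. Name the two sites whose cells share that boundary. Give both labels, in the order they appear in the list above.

Squared distances from T to each site:
|TA|² = (29−15)² + (21−15)² = 196 + 36 = 232
|TB|² = (29−14)² + (21−13)² = 225 + 64 = 289
|TC|² = (29−0)² + (21−2)² = 841 + 361 = 1202
|TD|² = (29−18)² + (21−18)² = 121 + 9 = 130
|TE|² = (29−15)² + (21−25)² = 196 + 16 = 212
|TF|² = (29−22)² + (21−12)² = 49 + 81 = 130
T is equidistant from D and F (both at squared distance 130), and every other site is strictly farther — so T lies on the D–F Voronoi edge.

D and F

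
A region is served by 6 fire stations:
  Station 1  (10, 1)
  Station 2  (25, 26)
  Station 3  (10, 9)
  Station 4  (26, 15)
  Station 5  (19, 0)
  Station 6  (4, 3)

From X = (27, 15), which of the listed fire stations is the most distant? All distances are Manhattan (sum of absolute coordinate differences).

d(X, Station 1) = |27−10| + |15−1| = 17 + 14 = 31
d(X, Station 2) = |27−25| + |15−26| = 2 + 11 = 13
d(X, Station 3) = |27−10| + |15−9| = 17 + 6 = 23
d(X, Station 4) = |27−26| + |15−15| = 1 + 0 = 1
d(X, Station 5) = |27−19| + |15−0| = 8 + 15 = 23
d(X, Station 6) = |27−4| + |15−3| = 23 + 12 = 35
The largest is to Station 6.

Station 6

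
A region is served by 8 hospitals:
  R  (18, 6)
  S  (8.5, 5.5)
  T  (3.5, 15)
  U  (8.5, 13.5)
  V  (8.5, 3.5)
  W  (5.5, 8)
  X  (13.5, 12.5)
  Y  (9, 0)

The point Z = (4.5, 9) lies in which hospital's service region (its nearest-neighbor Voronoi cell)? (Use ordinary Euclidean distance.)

Compare squared distances (the ordering matches that of the actual distances):
|ZR|² = (4.5−18)² + (9−6)² = 182.25 + 9 = 191.25
|ZS|² = (4.5−8.5)² + (9−5.5)² = 16 + 12.25 = 28.25
|ZT|² = (4.5−3.5)² + (9−15)² = 1 + 36 = 37
|ZU|² = (4.5−8.5)² + (9−13.5)² = 16 + 20.25 = 36.25
|ZV|² = (4.5−8.5)² + (9−3.5)² = 16 + 30.25 = 46.25
|ZW|² = (4.5−5.5)² + (9−8)² = 1 + 1 = 2
|ZX|² = (4.5−13.5)² + (9−12.5)² = 81 + 12.25 = 93.25
|ZY|² = (4.5−9)² + (9−0)² = 20.25 + 81 = 101.25
The smallest is to W, so Z lies in the Voronoi region of W.

W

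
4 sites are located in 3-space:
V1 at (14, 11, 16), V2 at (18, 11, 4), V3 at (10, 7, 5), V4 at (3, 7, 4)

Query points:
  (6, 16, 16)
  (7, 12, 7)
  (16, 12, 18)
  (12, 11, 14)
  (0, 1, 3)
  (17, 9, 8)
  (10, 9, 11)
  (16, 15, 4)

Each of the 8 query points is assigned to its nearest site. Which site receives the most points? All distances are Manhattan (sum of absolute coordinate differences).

(6, 16, 16) — d to each: V1:13, V2:29, V3:24, V4:24 → nearest is V1
(7, 12, 7) — d to each: V1:17, V2:15, V3:10, V4:12 → nearest is V3
(16, 12, 18) — d to each: V1:5, V2:17, V3:24, V4:32 → nearest is V1
(12, 11, 14) — d to each: V1:4, V2:16, V3:15, V4:23 → nearest is V1
(0, 1, 3) — d to each: V1:37, V2:29, V3:18, V4:10 → nearest is V4
(17, 9, 8) — d to each: V1:13, V2:7, V3:12, V4:20 → nearest is V2
(10, 9, 11) — d to each: V1:11, V2:17, V3:8, V4:16 → nearest is V3
(16, 15, 4) — d to each: V1:18, V2:6, V3:15, V4:21 → nearest is V2
Tally — V1:3, V2:2, V3:2, V4:1. V1 captures the most (3).

V1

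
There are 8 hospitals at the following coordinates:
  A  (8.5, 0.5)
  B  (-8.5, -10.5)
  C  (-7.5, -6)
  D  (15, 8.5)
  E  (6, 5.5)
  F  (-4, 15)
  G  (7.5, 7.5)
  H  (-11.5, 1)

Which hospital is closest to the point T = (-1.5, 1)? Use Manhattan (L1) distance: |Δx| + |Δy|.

d(T,A) = |-1.5−8.5| + |1−0.5| = 10 + 0.5 = 10.5
d(T,B) = |-1.5−(-8.5)| + |1−(-10.5)| = 7 + 11.5 = 18.5
d(T,C) = |-1.5−(-7.5)| + |1−(-6)| = 6 + 7 = 13
d(T,D) = |-1.5−15| + |1−8.5| = 16.5 + 7.5 = 24
d(T,E) = |-1.5−6| + |1−5.5| = 7.5 + 4.5 = 12
d(T,F) = |-1.5−(-4)| + |1−15| = 2.5 + 14 = 16.5
d(T,G) = |-1.5−7.5| + |1−7.5| = 9 + 6.5 = 15.5
d(T,H) = |-1.5−(-11.5)| + |1−1| = 10 + 0 = 10
The smallest is to H, so T lies in the Voronoi region of H.

H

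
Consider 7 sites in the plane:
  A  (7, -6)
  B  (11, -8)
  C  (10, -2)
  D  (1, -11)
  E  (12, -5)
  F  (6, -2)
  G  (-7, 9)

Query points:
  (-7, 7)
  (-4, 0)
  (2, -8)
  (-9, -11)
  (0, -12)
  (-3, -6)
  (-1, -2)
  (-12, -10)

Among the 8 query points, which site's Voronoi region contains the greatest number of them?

D

(-7, 7) — d² to each: A:365, B:549, C:370, D:388, E:505, F:250, G:4 → nearest is G
(-4, 0) — d² to each: A:157, B:289, C:200, D:146, E:281, F:104, G:90 → nearest is G
(2, -8) — d² to each: A:29, B:81, C:100, D:10, E:109, F:52, G:370 → nearest is D
(-9, -11) — d² to each: A:281, B:409, C:442, D:100, E:477, F:306, G:404 → nearest is D
(0, -12) — d² to each: A:85, B:137, C:200, D:2, E:193, F:136, G:490 → nearest is D
(-3, -6) — d² to each: A:100, B:200, C:185, D:41, E:226, F:97, G:241 → nearest is D
(-1, -2) — d² to each: A:80, B:180, C:121, D:85, E:178, F:49, G:157 → nearest is F
(-12, -10) — d² to each: A:377, B:533, C:548, D:170, E:601, F:388, G:386 → nearest is D
Tally — D:5, F:1, G:2. D captures the most (5).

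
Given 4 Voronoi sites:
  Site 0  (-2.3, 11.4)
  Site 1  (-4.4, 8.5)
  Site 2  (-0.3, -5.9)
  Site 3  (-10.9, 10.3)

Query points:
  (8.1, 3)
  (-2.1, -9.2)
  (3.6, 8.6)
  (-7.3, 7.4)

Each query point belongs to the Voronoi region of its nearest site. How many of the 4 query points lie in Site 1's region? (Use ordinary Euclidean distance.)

(8.1, 3) — d² to each: Site 0:178.72, Site 1:186.5, Site 2:149.77, Site 3:414.29 → nearest is Site 2
(-2.1, -9.2) — d² to each: Site 0:424.4, Site 1:318.58, Site 2:14.13, Site 3:457.69 → nearest is Site 2
(3.6, 8.6) — d² to each: Site 0:42.65, Site 1:64.01, Site 2:225.46, Site 3:213.14 → nearest is Site 0
(-7.3, 7.4) — d² to each: Site 0:41, Site 1:9.62, Site 2:225.89, Site 3:21.37 → nearest is Site 1
1 of the 4 points has Site 1 as nearest.

1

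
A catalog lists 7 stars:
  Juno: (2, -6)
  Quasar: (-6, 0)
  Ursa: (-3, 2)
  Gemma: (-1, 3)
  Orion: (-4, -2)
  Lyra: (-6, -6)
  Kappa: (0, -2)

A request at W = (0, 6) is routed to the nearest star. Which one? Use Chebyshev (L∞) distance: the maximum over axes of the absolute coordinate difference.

d(W, Juno) = max(2, 12) = 12
d(W, Quasar) = max(6, 6) = 6
d(W, Ursa) = max(3, 4) = 4
d(W, Gemma) = max(1, 3) = 3
d(W, Orion) = max(4, 8) = 8
d(W, Lyra) = max(6, 12) = 12
d(W, Kappa) = max(0, 8) = 8
The smallest is to Gemma, so W lies in the Voronoi region of Gemma.

Gemma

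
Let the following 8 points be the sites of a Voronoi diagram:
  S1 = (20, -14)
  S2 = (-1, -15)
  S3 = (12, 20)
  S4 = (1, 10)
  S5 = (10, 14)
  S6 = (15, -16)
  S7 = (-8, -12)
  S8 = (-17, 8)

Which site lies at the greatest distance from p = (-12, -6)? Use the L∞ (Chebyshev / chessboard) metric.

S1

d(p,S1) = max(32, 8) = 32
d(p,S2) = max(11, 9) = 11
d(p,S3) = max(24, 26) = 26
d(p,S4) = max(13, 16) = 16
d(p,S5) = max(22, 20) = 22
d(p,S6) = max(27, 10) = 27
d(p,S7) = max(4, 6) = 6
d(p,S8) = max(5, 14) = 14
The largest is to S1.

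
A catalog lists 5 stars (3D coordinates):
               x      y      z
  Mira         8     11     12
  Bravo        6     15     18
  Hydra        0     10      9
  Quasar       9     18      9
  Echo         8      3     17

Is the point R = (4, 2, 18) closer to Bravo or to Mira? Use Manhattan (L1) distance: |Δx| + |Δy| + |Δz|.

Bravo

d(R, Bravo) = |4−6| + |2−15| + |18−18| = 2 + 13 + 0 = 15
d(R, Mira) = |4−8| + |2−11| + |18−12| = 4 + 9 + 6 = 19
15 < 19, so Bravo is closer.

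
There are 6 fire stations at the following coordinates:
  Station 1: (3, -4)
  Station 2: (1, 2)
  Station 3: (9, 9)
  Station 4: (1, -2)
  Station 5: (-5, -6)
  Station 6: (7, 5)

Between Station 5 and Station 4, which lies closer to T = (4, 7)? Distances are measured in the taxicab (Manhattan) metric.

Station 4

d(T, Station 5) = |4−(-5)| + |7−(-6)| = 9 + 13 = 22
d(T, Station 4) = |4−1| + |7−(-2)| = 3 + 9 = 12
22 > 12, so Station 4 is closer.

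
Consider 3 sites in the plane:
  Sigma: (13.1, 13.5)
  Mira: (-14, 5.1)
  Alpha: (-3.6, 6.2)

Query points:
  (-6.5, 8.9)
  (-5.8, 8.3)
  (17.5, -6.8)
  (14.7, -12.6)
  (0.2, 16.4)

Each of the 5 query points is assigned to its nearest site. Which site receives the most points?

(-6.5, 8.9) — d² to each: Sigma:405.32, Mira:70.69, Alpha:15.7 → nearest is Alpha
(-5.8, 8.3) — d² to each: Sigma:384.25, Mira:77.48, Alpha:9.25 → nearest is Alpha
(17.5, -6.8) — d² to each: Sigma:431.45, Mira:1133.86, Alpha:614.21 → nearest is Sigma
(14.7, -12.6) — d² to each: Sigma:683.77, Mira:1136.98, Alpha:688.33 → nearest is Sigma
(0.2, 16.4) — d² to each: Sigma:174.82, Mira:329.33, Alpha:118.48 → nearest is Alpha
Tally — Sigma:2, Alpha:3. Alpha captures the most (3).

Alpha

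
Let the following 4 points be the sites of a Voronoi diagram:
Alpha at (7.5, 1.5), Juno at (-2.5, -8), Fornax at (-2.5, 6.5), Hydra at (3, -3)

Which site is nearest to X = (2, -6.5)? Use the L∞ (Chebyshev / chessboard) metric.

d(X, Alpha) = max(5.5, 8) = 8
d(X, Juno) = max(4.5, 1.5) = 4.5
d(X, Fornax) = max(4.5, 13) = 13
d(X, Hydra) = max(1, 3.5) = 3.5
Hydra is nearest.

Hydra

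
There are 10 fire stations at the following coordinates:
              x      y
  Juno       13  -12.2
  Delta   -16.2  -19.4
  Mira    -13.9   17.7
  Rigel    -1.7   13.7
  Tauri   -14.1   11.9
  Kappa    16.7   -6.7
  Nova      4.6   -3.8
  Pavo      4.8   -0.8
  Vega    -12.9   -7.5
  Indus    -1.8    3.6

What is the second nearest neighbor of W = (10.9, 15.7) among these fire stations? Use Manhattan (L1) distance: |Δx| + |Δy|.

d(W, Juno) = 2.1 + 27.9 = 30
d(W, Delta) = 27.1 + 35.1 = 62.2
d(W, Mira) = 24.8 + 2 = 26.8
d(W, Rigel) = 12.6 + 2 = 14.6
d(W, Tauri) = 25 + 3.8 = 28.8
d(W, Kappa) = 5.8 + 22.4 = 28.2
d(W, Nova) = 6.3 + 19.5 = 25.8
d(W, Pavo) = 6.1 + 16.5 = 22.6
d(W, Vega) = 23.8 + 23.2 = 47
d(W, Indus) = 12.7 + 12.1 = 24.8
Sorted ascending: Rigel, Pavo, Indus, … — the second-nearest is Pavo.

Pavo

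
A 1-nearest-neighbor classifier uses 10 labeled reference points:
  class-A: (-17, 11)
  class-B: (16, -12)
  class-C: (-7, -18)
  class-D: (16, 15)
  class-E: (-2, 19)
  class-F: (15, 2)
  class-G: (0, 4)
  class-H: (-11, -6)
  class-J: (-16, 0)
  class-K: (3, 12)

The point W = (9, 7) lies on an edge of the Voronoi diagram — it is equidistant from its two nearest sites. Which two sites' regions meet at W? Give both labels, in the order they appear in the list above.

class-F and class-K

Squared distances from W to each site:
d²(W, class-A) = 676 + 16 = 692
d²(W, class-B) = 49 + 361 = 410
d²(W, class-C) = 256 + 625 = 881
d²(W, class-D) = 49 + 64 = 113
d²(W, class-E) = 121 + 144 = 265
d²(W, class-F) = 36 + 25 = 61
d²(W, class-G) = 81 + 9 = 90
d²(W, class-H) = 400 + 169 = 569
d²(W, class-J) = 625 + 49 = 674
d²(W, class-K) = 36 + 25 = 61
W is equidistant from class-F and class-K (both at squared distance 61), and every other site is strictly farther — so W lies on the class-F–class-K Voronoi edge.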